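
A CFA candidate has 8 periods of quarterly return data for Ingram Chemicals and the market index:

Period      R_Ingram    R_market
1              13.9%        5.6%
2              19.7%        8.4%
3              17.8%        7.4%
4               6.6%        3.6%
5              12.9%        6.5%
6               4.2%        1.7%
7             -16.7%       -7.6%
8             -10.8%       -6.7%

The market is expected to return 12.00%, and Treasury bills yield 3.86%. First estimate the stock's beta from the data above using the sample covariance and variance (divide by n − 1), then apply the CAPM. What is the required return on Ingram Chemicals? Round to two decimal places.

21.07%

Mean R_i = (13.9 + 19.7 + 17.8 + 6.6 + 12.9 + 4.2 − 16.7 − 10.8) / 8 = 5.9500%
Mean R_m = (5.6 + 8.4 + 7.4 + 3.6 + 6.5 + 1.7 − 7.6 − 6.7) / 8 = 2.3625%
Σ(R_i − R̄_i)(R_m − R̄_m) = 576.6150  ⇒  Cov = 576.6150 / 7 = 82.3736
Σ(R_m − R̄_m)² = 272.7788  ⇒  Var(R_m) = 272.7788 / 7 = 38.9684
β = Cov / Var(R_m) = 82.3736 / 38.9684 = 2.1139
MRP = 12.00% − 3.86% = 8.14%
E(R) = R_f + β × MRP = 3.86% + 2.1139 × 8.14% = 21.07%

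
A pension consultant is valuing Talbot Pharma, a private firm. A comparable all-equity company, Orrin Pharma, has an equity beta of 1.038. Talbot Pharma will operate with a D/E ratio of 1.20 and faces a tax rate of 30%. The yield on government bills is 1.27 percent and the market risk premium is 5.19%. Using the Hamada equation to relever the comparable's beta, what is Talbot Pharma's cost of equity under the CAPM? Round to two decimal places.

11.18%

β_L = β_U × [1 + (1 − t)(D/E)] = 1.038 × [1 + (1 − 0.30) × 1.20]
    = 1.038 × [1 + 0.70 × 1.20] = 1.038 × 1.8400 = 1.9099
E(R) = R_f + β_L × MRP = 1.27% + 1.9099 × 5.19% = 11.18%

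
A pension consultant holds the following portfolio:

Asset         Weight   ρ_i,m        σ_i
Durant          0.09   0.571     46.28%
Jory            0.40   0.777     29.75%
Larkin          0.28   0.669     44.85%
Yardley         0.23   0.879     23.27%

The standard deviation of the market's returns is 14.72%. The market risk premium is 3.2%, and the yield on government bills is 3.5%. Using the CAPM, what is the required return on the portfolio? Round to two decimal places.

8.88%

β_Durant = 0.571 × 46.28% / 14.72% = 1.7952
β_Jory = 0.777 × 29.75% / 14.72% = 1.5704
β_Larkin = 0.669 × 44.85% / 14.72% = 2.0384
β_Yardley = 0.879 × 23.27% / 14.72% = 1.3896
β_P = Σ w_i β_i = 0.09×1.7952 + 0.40×1.5704 + 0.28×2.0384 + 0.23×1.3896 = 1.6801
E(R_P) = R_f + β_P × MRP = 3.5% + 1.6801 × 3.2% = 8.88%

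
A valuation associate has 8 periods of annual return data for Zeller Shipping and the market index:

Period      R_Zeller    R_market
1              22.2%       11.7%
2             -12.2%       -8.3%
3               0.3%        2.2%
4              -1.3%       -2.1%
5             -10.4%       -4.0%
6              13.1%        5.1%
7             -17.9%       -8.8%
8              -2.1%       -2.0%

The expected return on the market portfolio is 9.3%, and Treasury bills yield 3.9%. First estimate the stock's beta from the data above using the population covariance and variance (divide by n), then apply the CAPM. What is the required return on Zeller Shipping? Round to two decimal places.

14.06%

Mean R_i = (22.2 − 12.2 + 0.3 − 1.3 − 10.4 + 13.1 − 17.9 − 2.1) / 8 = -1.0375%
Mean R_m = (11.7 − 8.3 + 2.2 − 2.1 − 4.0 + 5.1 − 8.8 − 2.0) / 8 = -0.7750%
Σ(R_i − R̄_i)(R_m − R̄_m) = 628.0875  ⇒  Cov = 628.0875 / 8 = 78.5109
Σ(R_m − R̄_m)² = 333.6750  ⇒  Var(R_m) = 333.6750 / 8 = 41.7094
β = Cov / Var(R_m) = 78.5109 / 41.7094 = 1.8823
MRP = 9.3% − 3.9% = 5.40%
E(R) = R_f + β × MRP = 3.9% + 1.8823 × 5.4% = 14.06%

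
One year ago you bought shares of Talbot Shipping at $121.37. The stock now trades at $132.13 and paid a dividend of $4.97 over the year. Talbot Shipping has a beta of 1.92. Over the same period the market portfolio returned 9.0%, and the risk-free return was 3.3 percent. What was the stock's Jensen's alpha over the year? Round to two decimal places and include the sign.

-1.28%

Realised HPR = (P1 + D1 − P0) / P0 = (132.13 + 4.97 − 121.37) / 121.37 = 15.73 / 121.37 = 12.9604%
MRP = 9.0% − 3.3% = 5.70%
CAPM required = R_f + β·MRP = 3.3% + 1.92 × 5.7% = 14.2440%
α = realised − required = 12.9604% − 14.2440% = -1.28%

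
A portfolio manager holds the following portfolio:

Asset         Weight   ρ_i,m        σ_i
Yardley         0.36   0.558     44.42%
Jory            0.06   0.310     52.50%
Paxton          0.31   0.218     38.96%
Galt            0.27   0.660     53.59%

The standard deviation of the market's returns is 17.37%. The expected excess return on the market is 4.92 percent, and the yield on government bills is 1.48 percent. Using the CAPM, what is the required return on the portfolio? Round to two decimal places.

β_Yardley = 0.558 × 44.42% / 17.37% = 1.4270
β_Jory = 0.310 × 52.50% / 17.37% = 0.9370
β_Paxton = 0.218 × 38.96% / 17.37% = 0.4890
β_Galt = 0.660 × 53.59% / 17.37% = 2.0362
β_P = Σ w_i β_i = 0.36×1.4270 + 0.06×0.9370 + 0.31×0.4890 + 0.27×2.0362 = 1.2713
E(R_P) = R_f + β_P × MRP = 1.48% + 1.2713 × 4.92% = 7.73%

7.73%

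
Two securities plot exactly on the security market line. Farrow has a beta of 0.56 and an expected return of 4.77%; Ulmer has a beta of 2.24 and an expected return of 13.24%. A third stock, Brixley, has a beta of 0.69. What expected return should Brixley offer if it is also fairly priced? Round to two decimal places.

5.43%

MRP (SML slope) = (13.24% − 4.77%) / (2.24 − 0.56) = 8.47% / 1.68 = 5.0417%
R_f (intercept) = 4.77% − 0.56 × 5.0417% = 1.9466%
E(R_Brixley) = R_f + β × MRP = 1.9466% + 0.69 × 5.0417% = 5.43%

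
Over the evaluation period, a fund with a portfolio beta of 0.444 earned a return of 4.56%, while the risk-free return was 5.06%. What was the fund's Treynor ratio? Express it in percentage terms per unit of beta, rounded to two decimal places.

-1.13%

Treynor = (R_P − R_f) / β_P = (4.56% − 5.06%) / 0.4440 = -0.50% / 0.4440 = -1.13%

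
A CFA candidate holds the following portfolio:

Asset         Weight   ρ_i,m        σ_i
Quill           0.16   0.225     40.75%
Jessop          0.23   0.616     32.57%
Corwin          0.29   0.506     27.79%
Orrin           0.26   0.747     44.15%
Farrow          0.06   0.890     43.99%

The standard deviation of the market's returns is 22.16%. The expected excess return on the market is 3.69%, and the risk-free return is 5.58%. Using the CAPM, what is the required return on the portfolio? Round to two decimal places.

9.09%

β_Quill = 0.225 × 40.75% / 22.16% = 0.4138
β_Jessop = 0.616 × 32.57% / 22.16% = 0.9054
β_Corwin = 0.506 × 27.79% / 22.16% = 0.6346
β_Orrin = 0.747 × 44.15% / 22.16% = 1.4883
β_Farrow = 0.890 × 43.99% / 22.16% = 1.7667
β_P = Σ w_i β_i = 0.16×0.4138 + 0.23×0.9054 + 0.29×0.6346 + 0.26×1.4883 + 0.06×1.7667 = 0.9514
E(R_P) = R_f + β_P × MRP = 5.58% + 0.9514 × 3.69% = 9.09%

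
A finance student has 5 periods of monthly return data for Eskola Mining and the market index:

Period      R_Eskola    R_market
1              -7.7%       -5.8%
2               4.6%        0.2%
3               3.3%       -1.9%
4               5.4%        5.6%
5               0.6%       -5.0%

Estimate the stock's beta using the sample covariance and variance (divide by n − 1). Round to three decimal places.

0.893

Mean R_i = (-7.7 + 4.6 + 3.3 + 5.4 + 0.6) / 5 = 1.2400%
Mean R_m = (-5.8 + 0.2 − 1.9 + 5.6 − 5.0) / 5 = -1.3800%
Σ(R_i − R̄_i)(R_m − R̄_m) = 75.1060  ⇒  Cov = 75.1060 / 4 = 18.7765
Σ(R_m − R̄_m)² = 84.1280  ⇒  Var(R_m) = 84.1280 / 4 = 21.0320
β = Cov / Var(R_m) = 18.7765 / 21.0320 = 0.8928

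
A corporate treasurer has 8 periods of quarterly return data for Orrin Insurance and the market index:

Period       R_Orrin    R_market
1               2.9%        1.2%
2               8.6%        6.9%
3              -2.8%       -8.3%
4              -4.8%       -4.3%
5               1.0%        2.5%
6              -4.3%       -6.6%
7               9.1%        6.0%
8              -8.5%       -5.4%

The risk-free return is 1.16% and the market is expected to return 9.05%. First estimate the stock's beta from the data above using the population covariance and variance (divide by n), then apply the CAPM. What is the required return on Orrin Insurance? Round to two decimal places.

8.92%

Mean R_i = (2.9 + 8.6 − 2.8 − 4.8 + 1.0 − 4.3 + 9.1 − 8.5) / 8 = 0.1500%
Mean R_m = (1.2 + 6.9 − 8.3 − 4.3 + 2.5 − 6.6 + 6.0 − 5.4) / 8 = -1.0000%
Σ(R_i − R̄_i)(R_m − R̄_m) = 239.2800  ⇒  Cov = 239.2800 / 8 = 29.9100
Σ(R_m − R̄_m)² = 243.4000  ⇒  Var(R_m) = 243.4000 / 8 = 30.4250
β = Cov / Var(R_m) = 29.9100 / 30.4250 = 0.9831
MRP = 9.05% − 1.16% = 7.89%
E(R) = R_f + β × MRP = 1.16% + 0.9831 × 7.89% = 8.92%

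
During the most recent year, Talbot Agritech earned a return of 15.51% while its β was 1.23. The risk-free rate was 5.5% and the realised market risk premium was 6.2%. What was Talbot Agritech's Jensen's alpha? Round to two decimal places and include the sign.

+2.38%

CAPM benchmark = R_f + β(R_m − R_f) = 5.5% + 1.23 × 6.2% = 13.1260%
α = actual − benchmark = 15.51% − 13.1260% = +2.38%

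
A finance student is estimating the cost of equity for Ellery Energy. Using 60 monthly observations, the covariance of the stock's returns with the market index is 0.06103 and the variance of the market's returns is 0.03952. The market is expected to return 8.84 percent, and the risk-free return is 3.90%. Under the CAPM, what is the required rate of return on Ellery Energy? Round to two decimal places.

β = Cov(R_i, R_m) / Var(R_m) = 0.06103 / 0.03952 = 1.5443
MRP = 8.84% − 3.90% = 4.94%
E(R) = R_f + β × MRP = 3.90% + 1.5443 × 4.94% = 11.53%

11.53%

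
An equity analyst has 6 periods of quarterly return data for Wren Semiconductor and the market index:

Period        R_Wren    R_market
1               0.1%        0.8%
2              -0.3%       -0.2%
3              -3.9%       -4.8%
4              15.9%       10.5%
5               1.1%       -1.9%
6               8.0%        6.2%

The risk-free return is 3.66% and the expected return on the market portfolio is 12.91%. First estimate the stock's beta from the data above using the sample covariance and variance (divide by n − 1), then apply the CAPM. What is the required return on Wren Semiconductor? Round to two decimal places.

15.21%

Mean R_i = (0.1 − 0.3 − 3.9 + 15.9 + 1.1 + 8.0) / 6 = 3.4833%
Mean R_m = (0.8 − 0.2 − 4.8 + 10.5 − 1.9 + 6.2) / 6 = 1.7667%
Σ(R_i − R̄_i)(R_m − R̄_m) = 196.3967  ⇒  Cov = 196.3967 / 5 = 39.2793
Σ(R_m − R̄_m)² = 157.2933  ⇒  Var(R_m) = 157.2933 / 5 = 31.4587
β = Cov / Var(R_m) = 39.2793 / 31.4587 = 1.2486
MRP = 12.91% − 3.66% = 9.25%
E(R) = R_f + β × MRP = 3.66% + 1.2486 × 9.25% = 15.21%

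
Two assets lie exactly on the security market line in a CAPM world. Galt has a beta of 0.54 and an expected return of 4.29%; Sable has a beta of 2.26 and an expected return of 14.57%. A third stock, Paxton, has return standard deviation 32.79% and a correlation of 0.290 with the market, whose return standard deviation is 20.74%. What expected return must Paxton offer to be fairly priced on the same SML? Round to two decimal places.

3.80%

MRP = (14.57% − 4.29%) / (2.26 − 0.54) = 5.9767%
R_f = 4.29% − 0.54 × 5.9767% = 1.0626%
β_Paxton = ρ·σ_i/σ_m = 0.290 × 32.79 / 20.74 = 0.4585
E(R_Paxton) = R_f + β × MRP = 1.0626% + 0.4585 × 5.9767% = 3.80%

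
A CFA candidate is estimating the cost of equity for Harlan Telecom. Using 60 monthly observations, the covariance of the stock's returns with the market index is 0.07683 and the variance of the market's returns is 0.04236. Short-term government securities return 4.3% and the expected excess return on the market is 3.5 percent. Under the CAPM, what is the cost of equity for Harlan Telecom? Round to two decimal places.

10.65%

β = Cov(R_i, R_m) / Var(R_m) = 0.07683 / 0.04236 = 1.8137
E(R) = R_f + β × MRP = 4.3% + 1.8137 × 3.5% = 10.65%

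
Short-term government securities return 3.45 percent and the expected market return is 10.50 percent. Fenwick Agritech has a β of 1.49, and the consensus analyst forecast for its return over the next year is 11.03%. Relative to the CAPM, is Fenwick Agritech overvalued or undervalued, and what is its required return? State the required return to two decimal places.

MRP = 10.50% − 3.45% = 7.05%
Required return = R_f + β·MRP = 3.45% + 1.49 × 7.05% = 13.95%
Forecast 11.03% < required 13.95% → the stock plots below the SML → overvalued.

Overvalued; required return 13.95%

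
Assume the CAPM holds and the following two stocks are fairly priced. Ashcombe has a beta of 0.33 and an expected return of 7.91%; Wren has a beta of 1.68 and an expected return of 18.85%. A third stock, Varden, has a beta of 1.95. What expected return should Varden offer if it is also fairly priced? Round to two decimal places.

MRP (SML slope) = (18.85% − 7.91%) / (1.68 − 0.33) = 10.94% / 1.35 = 8.1037%
R_f (intercept) = 7.91% − 0.33 × 8.1037% = 5.2358%
E(R_Varden) = R_f + β × MRP = 5.2358% + 1.95 × 8.1037% = 21.04%

21.04%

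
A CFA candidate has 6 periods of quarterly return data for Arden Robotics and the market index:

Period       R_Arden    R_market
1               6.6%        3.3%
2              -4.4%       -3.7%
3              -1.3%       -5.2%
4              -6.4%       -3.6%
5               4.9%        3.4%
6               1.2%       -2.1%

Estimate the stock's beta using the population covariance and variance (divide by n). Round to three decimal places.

Mean R_i = (6.6 − 4.4 − 1.3 − 6.4 + 4.9 + 1.2) / 6 = 0.1000%
Mean R_m = (3.3 − 3.7 − 5.2 − 3.6 + 3.4 − 2.1) / 6 = -1.3167%
Σ(R_i − R̄_i)(R_m − R̄_m) = 82.7900  ⇒  Cov = 82.7900 / 6 = 13.7983
Σ(R_m − R̄_m)² = 70.1483  ⇒  Var(R_m) = 70.1483 / 6 = 11.6914
β = Cov / Var(R_m) = 13.7983 / 11.6914 = 1.1802

1.180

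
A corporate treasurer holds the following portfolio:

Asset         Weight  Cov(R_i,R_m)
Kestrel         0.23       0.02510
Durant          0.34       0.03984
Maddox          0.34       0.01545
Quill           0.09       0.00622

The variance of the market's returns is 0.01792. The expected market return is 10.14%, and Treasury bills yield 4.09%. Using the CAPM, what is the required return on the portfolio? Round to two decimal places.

β_Kestrel = 0.02510 / 0.01792 = 1.4007
β_Durant = 0.03984 / 0.01792 = 2.2232
β_Maddox = 0.01545 / 0.01792 = 0.8622
β_Quill = 0.00622 / 0.01792 = 0.3471
β_P = Σ w_i β_i = 0.23×1.4007 + 0.34×2.2232 + 0.34×0.8622 + 0.09×0.3471 = 1.4024
MRP = 10.14% − 4.09% = 6.05%
E(R_P) = R_f + β_P × MRP = 4.09% + 1.4024 × 6.05% = 12.57%

12.57%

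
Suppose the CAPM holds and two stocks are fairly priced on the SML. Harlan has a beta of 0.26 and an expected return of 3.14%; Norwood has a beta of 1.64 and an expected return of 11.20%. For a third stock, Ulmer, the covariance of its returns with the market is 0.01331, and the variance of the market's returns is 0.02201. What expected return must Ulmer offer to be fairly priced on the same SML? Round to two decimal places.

5.15%

MRP = (11.20% − 3.14%) / (1.64 − 0.26) = 5.8406%
R_f = 3.14% − 0.26 × 5.8406% = 1.6214%
β_Ulmer = Cov / Var(R_m) = 0.01331 / 0.02201 = 0.6047
E(R_Ulmer) = R_f + β × MRP = 1.6214% + 0.6047 × 5.8406% = 5.15%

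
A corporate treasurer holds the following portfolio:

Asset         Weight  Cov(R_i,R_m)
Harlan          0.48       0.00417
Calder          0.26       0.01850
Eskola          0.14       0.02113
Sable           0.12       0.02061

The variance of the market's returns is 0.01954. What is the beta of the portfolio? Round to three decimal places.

β_Harlan = 0.00417 / 0.01954 = 0.2134
β_Calder = 0.01850 / 0.01954 = 0.9468
β_Eskola = 0.02113 / 0.01954 = 1.0814
β_Sable = 0.02061 / 0.01954 = 1.0548
β_P = Σ w_i β_i = 0.48×0.2134 + 0.26×0.9468 + 0.14×1.0814 + 0.12×1.0548 = 0.6266

0.627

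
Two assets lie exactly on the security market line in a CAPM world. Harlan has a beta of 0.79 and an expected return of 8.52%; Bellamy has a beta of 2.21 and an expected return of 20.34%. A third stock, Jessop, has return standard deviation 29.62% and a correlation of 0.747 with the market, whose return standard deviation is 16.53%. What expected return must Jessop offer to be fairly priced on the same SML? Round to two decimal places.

13.09%

MRP = (20.34% − 8.52%) / (2.21 − 0.79) = 8.3239%
R_f = 8.52% − 0.79 × 8.3239% = 1.9441%
β_Jessop = ρ·σ_i/σ_m = 0.747 × 29.62 / 16.53 = 1.3385
E(R_Jessop) = R_f + β × MRP = 1.9441% + 1.3385 × 8.3239% = 13.09%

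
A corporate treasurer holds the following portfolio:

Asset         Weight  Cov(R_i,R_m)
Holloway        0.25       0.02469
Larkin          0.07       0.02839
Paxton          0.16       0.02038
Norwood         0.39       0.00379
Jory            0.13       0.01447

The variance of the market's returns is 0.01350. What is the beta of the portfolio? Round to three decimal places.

β_Holloway = 0.02469 / 0.01350 = 1.8289
β_Larkin = 0.02839 / 0.01350 = 2.1030
β_Paxton = 0.02038 / 0.01350 = 1.5096
β_Norwood = 0.00379 / 0.01350 = 0.2807
β_Jory = 0.01447 / 0.01350 = 1.0719
β_P = Σ w_i β_i = 0.25×1.8289 + 0.07×2.1030 + 0.16×1.5096 + 0.39×0.2807 + 0.13×1.0719 = 1.0948

1.095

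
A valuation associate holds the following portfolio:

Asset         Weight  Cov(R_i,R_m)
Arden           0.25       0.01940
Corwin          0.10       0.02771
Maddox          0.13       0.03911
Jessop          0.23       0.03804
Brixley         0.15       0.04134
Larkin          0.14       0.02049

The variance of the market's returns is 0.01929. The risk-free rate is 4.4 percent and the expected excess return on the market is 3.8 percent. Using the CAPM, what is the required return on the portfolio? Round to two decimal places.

10.41%

β_Arden = 0.01940 / 0.01929 = 1.0057
β_Corwin = 0.02771 / 0.01929 = 1.4365
β_Maddox = 0.03911 / 0.01929 = 2.0275
β_Jessop = 0.03804 / 0.01929 = 1.9720
β_Brixley = 0.04134 / 0.01929 = 2.1431
β_Larkin = 0.02049 / 0.01929 = 1.0622
β_P = Σ w_i β_i = 0.25×1.0057 + 0.10×1.4365 + 0.13×2.0275 + 0.23×1.9720 + 0.15×2.1431 + 0.14×1.0622 = 1.5824
E(R_P) = R_f + β_P × MRP = 4.4% + 1.5824 × 3.8% = 10.41%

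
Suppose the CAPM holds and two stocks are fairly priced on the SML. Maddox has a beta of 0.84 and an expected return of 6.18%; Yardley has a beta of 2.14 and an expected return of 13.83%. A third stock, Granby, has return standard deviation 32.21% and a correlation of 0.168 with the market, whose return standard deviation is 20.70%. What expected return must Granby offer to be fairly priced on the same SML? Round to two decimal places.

2.78%

MRP = (13.83% − 6.18%) / (2.14 − 0.84) = 5.8846%
R_f = 6.18% − 0.84 × 5.8846% = 1.2369%
β_Granby = ρ·σ_i/σ_m = 0.168 × 32.21 / 20.70 = 0.2614
E(R_Granby) = R_f + β × MRP = 1.2369% + 0.2614 × 5.8846% = 2.78%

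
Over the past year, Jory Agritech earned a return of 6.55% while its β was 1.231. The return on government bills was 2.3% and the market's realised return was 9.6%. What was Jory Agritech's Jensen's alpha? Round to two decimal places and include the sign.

Market excess return = 9.6% − 2.3% = 7.30%
CAPM benchmark = R_f + β(R_m − R_f) = 2.3% + 1.231 × 7.3% = 11.2863%
α = actual − benchmark = 6.55% − 11.2863% = -4.74%

-4.74%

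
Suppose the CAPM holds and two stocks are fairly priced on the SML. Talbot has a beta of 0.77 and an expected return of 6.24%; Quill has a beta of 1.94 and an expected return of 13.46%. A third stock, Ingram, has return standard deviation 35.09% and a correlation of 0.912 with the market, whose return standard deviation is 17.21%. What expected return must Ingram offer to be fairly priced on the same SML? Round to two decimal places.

MRP = (13.46% − 6.24%) / (1.94 − 0.77) = 6.1709%
R_f = 6.24% − 0.77 × 6.1709% = 1.4884%
β_Ingram = ρ·σ_i/σ_m = 0.912 × 35.09 / 17.21 = 1.8595
E(R_Ingram) = R_f + β × MRP = 1.4884% + 1.8595 × 6.1709% = 12.96%

12.96%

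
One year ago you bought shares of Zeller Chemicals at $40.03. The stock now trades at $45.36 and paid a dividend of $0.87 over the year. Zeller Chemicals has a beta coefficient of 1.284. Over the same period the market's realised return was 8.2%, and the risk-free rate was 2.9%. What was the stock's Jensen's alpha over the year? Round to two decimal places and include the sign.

+5.78%

Realised HPR = (P1 + D1 − P0) / P0 = (45.36 + 0.87 − 40.03) / 40.03 = 6.20 / 40.03 = 15.4884%
MRP = 8.2% − 2.9% = 5.30%
CAPM required = R_f + β·MRP = 2.9% + 1.284 × 5.3% = 9.7052%
α = realised − required = 15.4884% − 9.7052% = +5.78%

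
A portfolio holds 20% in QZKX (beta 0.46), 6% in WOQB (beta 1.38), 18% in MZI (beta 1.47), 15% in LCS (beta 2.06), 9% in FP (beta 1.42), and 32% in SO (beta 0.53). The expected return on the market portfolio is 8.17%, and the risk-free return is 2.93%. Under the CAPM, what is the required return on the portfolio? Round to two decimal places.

β_P = Σ w_i β_i = 0.20×0.46 + 0.06×1.38 + 0.18×1.47 + 0.15×2.06 + 0.09×1.42 + 0.32×0.53 = 1.0458
MRP = 8.17% − 2.93% = 5.24%
E(R_P) = R_f + β_P × MRP = 2.93% + 1.0458 × 5.24% = 8.41%

8.41%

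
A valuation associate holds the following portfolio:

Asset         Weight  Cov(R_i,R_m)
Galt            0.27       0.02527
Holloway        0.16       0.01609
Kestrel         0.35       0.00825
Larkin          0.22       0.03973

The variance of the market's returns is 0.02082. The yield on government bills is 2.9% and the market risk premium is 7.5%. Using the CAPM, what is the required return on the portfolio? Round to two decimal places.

β_Galt = 0.02527 / 0.02082 = 1.2137
β_Holloway = 0.01609 / 0.02082 = 0.7728
β_Kestrel = 0.00825 / 0.02082 = 0.3963
β_Larkin = 0.03973 / 0.02082 = 1.9083
β_P = Σ w_i β_i = 0.27×1.2137 + 0.16×0.7728 + 0.35×0.3963 + 0.22×1.9083 = 1.0099
E(R_P) = R_f + β_P × MRP = 2.9% + 1.0099 × 7.5% = 10.47%

10.47%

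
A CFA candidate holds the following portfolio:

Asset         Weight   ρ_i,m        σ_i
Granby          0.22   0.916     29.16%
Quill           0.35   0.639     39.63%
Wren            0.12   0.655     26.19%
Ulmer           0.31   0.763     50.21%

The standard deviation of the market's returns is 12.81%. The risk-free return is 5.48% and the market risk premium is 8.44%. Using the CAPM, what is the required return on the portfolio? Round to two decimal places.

β_Granby = 0.916 × 29.16% / 12.81% = 2.0851
β_Quill = 0.639 × 39.63% / 12.81% = 1.9769
β_Wren = 0.655 × 26.19% / 12.81% = 1.3391
β_Ulmer = 0.763 × 50.21% / 12.81% = 2.9907
β_P = Σ w_i β_i = 0.22×2.0851 + 0.35×1.9769 + 0.12×1.3391 + 0.31×2.9907 = 2.2384
E(R_P) = R_f + β_P × MRP = 5.48% + 2.2384 × 8.44% = 24.37%

24.37%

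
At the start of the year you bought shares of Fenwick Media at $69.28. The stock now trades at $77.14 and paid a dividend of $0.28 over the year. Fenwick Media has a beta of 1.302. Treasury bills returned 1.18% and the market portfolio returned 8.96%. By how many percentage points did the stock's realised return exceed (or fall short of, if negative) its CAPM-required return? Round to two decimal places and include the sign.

+0.44%

Realised HPR = (P1 + D1 − P0) / P0 = (77.14 + 0.28 − 69.28) / 69.28 = 8.14 / 69.28 = 11.7494%
MRP = 8.96% − 1.18% = 7.78%
CAPM required = R_f + β·MRP = 1.18% + 1.302 × 7.78% = 11.30956%
α = realised − required = 11.7494% − 11.30956% = +0.44%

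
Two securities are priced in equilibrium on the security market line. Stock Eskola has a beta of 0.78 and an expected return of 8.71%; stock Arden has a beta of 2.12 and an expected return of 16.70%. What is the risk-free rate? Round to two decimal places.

Both satisfy E(R) = R_f + β·MRP, so the slope of the SML is
MRP = (16.70% − 8.71%) / (2.12 − 0.78) = 7.99% / 1.34 = 5.9627%
R_f = E(R_Eskola) − β_Eskola·MRP = 8.71% − 0.78 × 5.9627% = 4.0591%

4.06%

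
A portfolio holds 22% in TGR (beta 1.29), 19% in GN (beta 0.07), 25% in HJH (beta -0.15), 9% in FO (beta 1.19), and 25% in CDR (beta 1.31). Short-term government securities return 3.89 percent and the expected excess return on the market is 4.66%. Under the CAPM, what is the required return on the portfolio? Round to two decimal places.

β_P = Σ w_i β_i = 0.22×1.29 + 0.19×0.07 + 0.25×-0.15 + 0.09×1.19 + 0.25×1.31 = 0.6942
E(R_P) = R_f + β_P × MRP = 3.89% + 0.6942 × 4.66% = 7.12%

7.12%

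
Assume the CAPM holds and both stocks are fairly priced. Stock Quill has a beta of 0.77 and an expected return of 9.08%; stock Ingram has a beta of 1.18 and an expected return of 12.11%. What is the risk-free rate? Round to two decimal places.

3.39%

Both satisfy E(R) = R_f + β·MRP, so the slope of the SML is
MRP = (12.11% − 9.08%) / (1.18 − 0.77) = 3.03% / 0.41 = 7.3902%
R_f = E(R_Quill) − β_Quill·MRP = 9.08% − 0.77 × 7.3902% = 3.3895%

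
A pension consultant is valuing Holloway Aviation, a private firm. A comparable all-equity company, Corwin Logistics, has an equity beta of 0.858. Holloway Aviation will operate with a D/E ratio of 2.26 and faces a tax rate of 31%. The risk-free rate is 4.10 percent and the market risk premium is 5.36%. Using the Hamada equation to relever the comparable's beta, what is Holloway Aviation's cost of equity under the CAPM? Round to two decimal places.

15.87%

β_L = β_U × [1 + (1 − t)(D/E)] = 0.858 × [1 + (1 − 0.31) × 2.26]
    = 0.858 × [1 + 0.69 × 2.26] = 0.858 × 2.5594 = 2.1960
E(R) = R_f + β_L × MRP = 4.10% + 2.1960 × 5.36% = 15.87%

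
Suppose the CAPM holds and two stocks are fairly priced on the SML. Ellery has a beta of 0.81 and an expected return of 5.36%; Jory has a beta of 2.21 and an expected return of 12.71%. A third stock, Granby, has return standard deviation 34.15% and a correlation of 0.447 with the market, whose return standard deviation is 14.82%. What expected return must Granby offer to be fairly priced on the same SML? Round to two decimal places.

MRP = (12.71% − 5.36%) / (2.21 − 0.81) = 5.2500%
R_f = 5.36% − 0.81 × 5.2500% = 1.1075%
β_Granby = ρ·σ_i/σ_m = 0.447 × 34.15 / 14.82 = 1.0300
E(R_Granby) = R_f + β × MRP = 1.1075% + 1.0300 × 5.2500% = 6.52%

6.52%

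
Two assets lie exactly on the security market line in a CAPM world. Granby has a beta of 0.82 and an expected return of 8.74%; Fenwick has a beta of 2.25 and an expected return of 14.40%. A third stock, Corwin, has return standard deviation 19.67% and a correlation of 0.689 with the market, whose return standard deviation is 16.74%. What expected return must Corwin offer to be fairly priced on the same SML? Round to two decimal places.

MRP = (14.40% − 8.74%) / (2.25 − 0.82) = 3.9580%
R_f = 8.74% − 0.82 × 3.9580% = 5.4944%
β_Corwin = ρ·σ_i/σ_m = 0.689 × 19.67 / 16.74 = 0.8096
E(R_Corwin) = R_f + β × MRP = 5.4944% + 0.8096 × 3.9580% = 8.70%

8.70%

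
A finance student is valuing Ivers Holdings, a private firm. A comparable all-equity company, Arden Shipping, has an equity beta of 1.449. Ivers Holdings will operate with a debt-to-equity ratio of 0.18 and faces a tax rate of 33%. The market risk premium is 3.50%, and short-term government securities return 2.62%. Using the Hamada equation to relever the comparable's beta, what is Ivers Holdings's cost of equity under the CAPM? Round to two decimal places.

8.30%

β_L = β_U × [1 + (1 − t)(D/E)] = 1.449 × [1 + (1 − 0.33) × 0.18]
    = 1.449 × [1 + 0.67 × 0.18] = 1.449 × 1.1206 = 1.6237
E(R) = R_f + β_L × MRP = 2.62% + 1.6237 × 3.50% = 8.30%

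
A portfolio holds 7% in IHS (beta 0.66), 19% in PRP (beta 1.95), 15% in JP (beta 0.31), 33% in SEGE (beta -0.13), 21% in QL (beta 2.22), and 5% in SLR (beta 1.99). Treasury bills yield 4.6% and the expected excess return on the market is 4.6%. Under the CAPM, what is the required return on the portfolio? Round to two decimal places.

9.14%

β_P = Σ w_i β_i = 0.07×0.66 + 0.19×1.95 + 0.15×0.31 + 0.33×-0.13 + 0.21×2.22 + 0.05×1.99 = 0.9860
E(R_P) = R_f + β_P × MRP = 4.6% + 0.9860 × 4.6% = 9.14%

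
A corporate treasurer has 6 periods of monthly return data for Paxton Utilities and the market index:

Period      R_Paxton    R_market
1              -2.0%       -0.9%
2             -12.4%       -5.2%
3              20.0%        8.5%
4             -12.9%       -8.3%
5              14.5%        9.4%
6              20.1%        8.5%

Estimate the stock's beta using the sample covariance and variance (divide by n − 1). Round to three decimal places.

Mean R_i = (-2.0 − 12.4 + 20.0 − 12.9 + 14.5 + 20.1) / 6 = 4.5500%
Mean R_m = (-0.9 − 5.2 + 8.5 − 8.3 + 9.4 + 8.5) / 6 = 2.0000%
Σ(R_i − R̄_i)(R_m − R̄_m) = 595.9000  ⇒  Cov = 595.9000 / 5 = 119.1800
Σ(R_m − R̄_m)² = 305.6000  ⇒  Var(R_m) = 305.6000 / 5 = 61.1200
β = Cov / Var(R_m) = 119.1800 / 61.1200 = 1.9499

1.950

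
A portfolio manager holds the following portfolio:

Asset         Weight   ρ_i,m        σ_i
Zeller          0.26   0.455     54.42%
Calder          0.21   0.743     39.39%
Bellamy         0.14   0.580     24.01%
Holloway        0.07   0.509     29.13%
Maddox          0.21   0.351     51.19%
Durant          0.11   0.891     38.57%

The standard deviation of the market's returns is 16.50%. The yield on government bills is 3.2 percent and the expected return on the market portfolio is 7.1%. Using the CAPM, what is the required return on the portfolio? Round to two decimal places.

8.67%

β_Zeller = 0.455 × 54.42% / 16.50% = 1.5007
β_Calder = 0.743 × 39.39% / 16.50% = 1.7737
β_Bellamy = 0.580 × 24.01% / 16.50% = 0.8440
β_Holloway = 0.509 × 29.13% / 16.50% = 0.8986
β_Maddox = 0.351 × 51.19% / 16.50% = 1.0890
β_Durant = 0.891 × 38.57% / 16.50% = 2.0828
β_P = Σ w_i β_i = 0.26×1.5007 + 0.21×1.7737 + 0.14×0.8440 + 0.07×0.8986 + 0.21×1.0890 + 0.11×2.0828 = 1.4015
MRP = 7.1% − 3.2% = 3.90%
E(R_P) = R_f + β_P × MRP = 3.2% + 1.4015 × 3.9% = 8.67%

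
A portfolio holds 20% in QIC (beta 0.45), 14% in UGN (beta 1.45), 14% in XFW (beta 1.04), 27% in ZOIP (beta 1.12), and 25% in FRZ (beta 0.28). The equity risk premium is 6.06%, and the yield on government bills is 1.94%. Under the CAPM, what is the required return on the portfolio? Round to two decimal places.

6.85%

β_P = Σ w_i β_i = 0.20×0.45 + 0.14×1.45 + 0.14×1.04 + 0.27×1.12 + 0.25×0.28 = 0.8110
E(R_P) = R_f + β_P × MRP = 1.94% + 0.8110 × 6.06% = 6.85%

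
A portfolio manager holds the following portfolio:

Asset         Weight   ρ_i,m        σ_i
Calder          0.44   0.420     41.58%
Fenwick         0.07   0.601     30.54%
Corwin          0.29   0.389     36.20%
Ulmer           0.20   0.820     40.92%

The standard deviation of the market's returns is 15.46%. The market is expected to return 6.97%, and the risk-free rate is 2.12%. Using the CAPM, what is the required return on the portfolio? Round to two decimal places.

β_Calder = 0.420 × 41.58% / 15.46% = 1.1296
β_Fenwick = 0.601 × 30.54% / 15.46% = 1.1872
β_Corwin = 0.389 × 36.20% / 15.46% = 0.9109
β_Ulmer = 0.820 × 40.92% / 15.46% = 2.1704
β_P = Σ w_i β_i = 0.44×1.1296 + 0.07×1.1872 + 0.29×0.9109 + 0.20×2.1704 = 1.2784
MRP = 6.97% − 2.12% = 4.85%
E(R_P) = R_f + β_P × MRP = 2.12% + 1.2784 × 4.85% = 8.32%

8.32%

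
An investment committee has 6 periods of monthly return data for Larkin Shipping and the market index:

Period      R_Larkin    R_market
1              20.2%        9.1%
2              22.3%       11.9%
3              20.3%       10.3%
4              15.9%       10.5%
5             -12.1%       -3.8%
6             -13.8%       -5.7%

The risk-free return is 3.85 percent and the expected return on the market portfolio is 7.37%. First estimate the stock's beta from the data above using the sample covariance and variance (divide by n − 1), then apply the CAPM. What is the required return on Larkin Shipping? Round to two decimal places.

Mean R_i = (20.2 + 22.3 + 20.3 + 15.9 − 12.1 − 13.8) / 6 = 8.8000%
Mean R_m = (9.1 + 11.9 + 10.3 + 10.5 − 3.8 − 5.7) / 6 = 5.3833%
Σ(R_i − R̄_i)(R_m − R̄_m) = 665.6300  ⇒  Cov = 665.6300 / 5 = 133.1260
Σ(R_m − R̄_m)² = 313.8083  ⇒  Var(R_m) = 313.8083 / 5 = 62.7617
β = Cov / Var(R_m) = 133.1260 / 62.7617 = 2.1211
MRP = 7.37% − 3.85% = 3.52%
E(R) = R_f + β × MRP = 3.85% + 2.1211 × 3.52% = 11.32%

11.32%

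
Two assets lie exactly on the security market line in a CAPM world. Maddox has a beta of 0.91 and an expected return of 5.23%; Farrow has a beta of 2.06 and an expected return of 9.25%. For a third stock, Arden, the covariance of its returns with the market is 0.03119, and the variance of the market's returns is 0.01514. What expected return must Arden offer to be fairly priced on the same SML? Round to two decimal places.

9.25%

MRP = (9.25% − 5.23%) / (2.06 − 0.91) = 3.4957%
R_f = 5.23% − 0.91 × 3.4957% = 2.0489%
β_Arden = Cov / Var(R_m) = 0.03119 / 0.01514 = 2.0601
E(R_Arden) = R_f + β × MRP = 2.0489% + 2.0601 × 3.4957% = 9.25%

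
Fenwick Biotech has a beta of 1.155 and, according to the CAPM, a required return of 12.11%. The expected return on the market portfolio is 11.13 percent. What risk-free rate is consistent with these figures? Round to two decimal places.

E(R) = R_f + β(E(R_m) − R_f) = R_f(1 − β) + β·E(R_m)
12.11% = R_f × (1 − 1.155) + 1.155 × 11.13%
12.11% = R_f × -0.155 + 12.85515%
R_f = (12.11% − 12.85515%) / -0.155 = 4.81%

4.81%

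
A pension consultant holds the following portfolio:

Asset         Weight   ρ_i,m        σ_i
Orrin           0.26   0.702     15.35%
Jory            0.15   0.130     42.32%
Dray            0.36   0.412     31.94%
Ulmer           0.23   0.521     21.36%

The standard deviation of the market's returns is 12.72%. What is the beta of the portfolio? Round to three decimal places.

β_Orrin = 0.702 × 15.35% / 12.72% = 0.8471
β_Jory = 0.130 × 42.32% / 12.72% = 0.4325
β_Dray = 0.412 × 31.94% / 12.72% = 1.0345
β_Ulmer = 0.521 × 21.36% / 12.72% = 0.8749
β_P = Σ w_i β_i = 0.26×0.8471 + 0.15×0.4325 + 0.36×1.0345 + 0.23×0.8749 = 0.8588

0.859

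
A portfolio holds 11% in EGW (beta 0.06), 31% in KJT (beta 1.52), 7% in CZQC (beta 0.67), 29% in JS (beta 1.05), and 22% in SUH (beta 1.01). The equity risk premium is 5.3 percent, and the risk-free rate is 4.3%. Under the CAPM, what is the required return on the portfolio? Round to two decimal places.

β_P = Σ w_i β_i = 0.11×0.06 + 0.31×1.52 + 0.07×0.67 + 0.29×1.05 + 0.22×1.01 = 1.0514
E(R_P) = R_f + β_P × MRP = 4.3% + 1.0514 × 5.3% = 9.87%

9.87%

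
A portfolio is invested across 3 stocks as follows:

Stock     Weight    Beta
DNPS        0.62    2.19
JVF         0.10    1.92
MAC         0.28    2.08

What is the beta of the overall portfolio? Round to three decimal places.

2.132

β_P = Σ w_i β_i = 0.62×2.19 + 0.10×1.92 + 0.28×2.08 = 2.1322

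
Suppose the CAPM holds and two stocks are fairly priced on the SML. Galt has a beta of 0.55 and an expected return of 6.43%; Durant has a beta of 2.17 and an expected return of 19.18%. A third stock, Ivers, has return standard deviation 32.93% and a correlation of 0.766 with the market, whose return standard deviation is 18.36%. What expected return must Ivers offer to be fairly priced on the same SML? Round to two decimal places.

12.91%

MRP = (19.18% − 6.43%) / (2.17 − 0.55) = 7.8704%
R_f = 6.43% − 0.55 × 7.8704% = 2.1013%
β_Ivers = ρ·σ_i/σ_m = 0.766 × 32.93 / 18.36 = 1.3739
E(R_Ivers) = R_f + β × MRP = 2.1013% + 1.3739 × 7.8704% = 12.91%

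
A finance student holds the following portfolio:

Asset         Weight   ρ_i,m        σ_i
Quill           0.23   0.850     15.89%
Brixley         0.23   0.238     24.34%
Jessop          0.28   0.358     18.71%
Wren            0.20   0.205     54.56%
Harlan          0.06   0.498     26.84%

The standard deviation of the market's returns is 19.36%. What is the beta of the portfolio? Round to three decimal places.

β_Quill = 0.850 × 15.89% / 19.36% = 0.6976
β_Brixley = 0.238 × 24.34% / 19.36% = 0.2992
β_Jessop = 0.358 × 18.71% / 19.36% = 0.3460
β_Wren = 0.205 × 54.56% / 19.36% = 0.5777
β_Harlan = 0.498 × 26.84% / 19.36% = 0.6904
β_P = Σ w_i β_i = 0.23×0.6976 + 0.23×0.2992 + 0.28×0.3460 + 0.20×0.5777 + 0.06×0.6904 = 0.4831

0.483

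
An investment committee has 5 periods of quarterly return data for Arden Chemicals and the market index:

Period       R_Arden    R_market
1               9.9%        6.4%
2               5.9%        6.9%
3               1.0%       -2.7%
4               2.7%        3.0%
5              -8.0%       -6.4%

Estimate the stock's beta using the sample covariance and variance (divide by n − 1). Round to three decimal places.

Mean R_i = (9.9 + 5.9 + 1.0 + 2.7 − 8.0) / 5 = 2.3000%
Mean R_m = (6.4 + 6.9 − 2.7 + 3.0 − 6.4) / 5 = 1.4400%
Σ(R_i − R̄_i)(R_m − R̄_m) = 144.1100  ⇒  Cov = 144.1100 / 4 = 36.0275
Σ(R_m − R̄_m)² = 135.4520  ⇒  Var(R_m) = 135.4520 / 4 = 33.8630
β = Cov / Var(R_m) = 36.0275 / 33.8630 = 1.0639

1.064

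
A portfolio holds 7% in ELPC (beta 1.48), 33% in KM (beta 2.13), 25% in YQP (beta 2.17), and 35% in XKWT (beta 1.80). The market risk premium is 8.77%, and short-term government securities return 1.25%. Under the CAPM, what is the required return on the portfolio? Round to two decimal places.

β_P = Σ w_i β_i = 0.07×1.48 + 0.33×2.13 + 0.25×2.17 + 0.35×1.80 = 1.9790
E(R_P) = R_f + β_P × MRP = 1.25% + 1.9790 × 8.77% = 18.61%

18.61%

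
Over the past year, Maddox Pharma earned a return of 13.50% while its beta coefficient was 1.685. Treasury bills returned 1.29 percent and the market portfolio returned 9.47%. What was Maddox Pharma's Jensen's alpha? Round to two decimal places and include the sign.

-1.57%

Market excess return = 9.47% − 1.29% = 8.18%
CAPM benchmark = R_f + β(R_m − R_f) = 1.29% + 1.685 × 8.18% = 15.07330%
α = actual − benchmark = 13.50% − 15.07330% = -1.57%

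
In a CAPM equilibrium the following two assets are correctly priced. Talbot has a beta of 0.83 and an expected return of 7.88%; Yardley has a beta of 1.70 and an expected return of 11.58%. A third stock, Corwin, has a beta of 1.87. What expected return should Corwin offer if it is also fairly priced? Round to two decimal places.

MRP (SML slope) = (11.58% − 7.88%) / (1.70 − 0.83) = 3.70% / 0.87 = 4.2529%
R_f (intercept) = 7.88% − 0.83 × 4.2529% = 4.3501%
E(R_Corwin) = R_f + β × MRP = 4.3501% + 1.87 × 4.2529% = 12.30%

12.30%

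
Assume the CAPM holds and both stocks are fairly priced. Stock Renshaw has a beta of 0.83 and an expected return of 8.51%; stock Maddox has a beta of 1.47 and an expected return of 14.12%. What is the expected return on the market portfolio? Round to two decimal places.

10.00%

Both satisfy E(R) = R_f + β·MRP, so the slope of the SML is
MRP = (14.12% − 8.51%) / (1.47 − 0.83) = 5.61% / 0.64 = 8.7656%
R_f = E(R_Renshaw) − β_Renshaw·MRP = 8.51% − 0.83 × 8.7656% = 1.2346%
E(R_m) = R_f + MRP = 1.2346% + 8.7656% = 10.00%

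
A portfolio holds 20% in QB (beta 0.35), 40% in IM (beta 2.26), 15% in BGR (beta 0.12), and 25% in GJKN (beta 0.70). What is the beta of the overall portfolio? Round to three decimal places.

β_P = Σ w_i β_i = 0.20×0.35 + 0.40×2.26 + 0.15×0.12 + 0.25×0.70 = 1.1670

1.167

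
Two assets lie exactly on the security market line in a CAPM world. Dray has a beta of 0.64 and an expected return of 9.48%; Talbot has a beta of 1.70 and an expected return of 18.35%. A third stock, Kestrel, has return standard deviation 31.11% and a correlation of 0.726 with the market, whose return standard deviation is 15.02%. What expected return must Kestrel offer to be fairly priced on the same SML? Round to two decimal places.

16.71%

MRP = (18.35% − 9.48%) / (1.70 − 0.64) = 8.3679%
R_f = 9.48% − 0.64 × 8.3679% = 4.1245%
β_Kestrel = ρ·σ_i/σ_m = 0.726 × 31.11 / 15.02 = 1.5037
E(R_Kestrel) = R_f + β × MRP = 4.1245% + 1.5037 × 8.3679% = 16.71%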